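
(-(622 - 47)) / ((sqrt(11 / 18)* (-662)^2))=-1725* sqrt(22) / 4820684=-0.00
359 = 359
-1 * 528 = -528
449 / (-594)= -449 / 594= -0.76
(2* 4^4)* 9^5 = 30233088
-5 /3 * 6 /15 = -2 /3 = -0.67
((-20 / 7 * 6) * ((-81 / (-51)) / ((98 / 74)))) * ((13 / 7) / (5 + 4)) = -173160 / 40817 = -4.24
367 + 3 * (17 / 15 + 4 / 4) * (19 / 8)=1911 / 5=382.20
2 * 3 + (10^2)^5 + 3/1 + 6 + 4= 10000000019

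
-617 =-617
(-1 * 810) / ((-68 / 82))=16605 / 17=976.76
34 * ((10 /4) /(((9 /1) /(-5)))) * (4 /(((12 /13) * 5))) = -1105 /27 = -40.93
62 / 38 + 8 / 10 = 231 / 95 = 2.43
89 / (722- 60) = 89 / 662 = 0.13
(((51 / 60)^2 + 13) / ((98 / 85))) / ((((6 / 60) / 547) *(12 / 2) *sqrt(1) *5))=51042211 / 23520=2170.16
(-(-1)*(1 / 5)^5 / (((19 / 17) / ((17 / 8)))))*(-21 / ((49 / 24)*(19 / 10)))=-5202 / 1579375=-0.00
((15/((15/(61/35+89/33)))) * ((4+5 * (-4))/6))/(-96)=1282/10395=0.12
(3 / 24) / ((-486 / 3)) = -1 / 1296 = -0.00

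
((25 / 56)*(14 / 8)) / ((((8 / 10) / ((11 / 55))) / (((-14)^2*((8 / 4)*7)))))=8575 / 16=535.94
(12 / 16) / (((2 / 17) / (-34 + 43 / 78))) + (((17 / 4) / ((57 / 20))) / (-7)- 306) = -43110079 / 82992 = -519.45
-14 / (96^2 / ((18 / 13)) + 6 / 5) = -35 / 16643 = -0.00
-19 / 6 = -3.17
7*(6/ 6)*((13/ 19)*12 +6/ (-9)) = 3010/ 57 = 52.81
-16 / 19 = -0.84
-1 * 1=-1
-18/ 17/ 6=-0.18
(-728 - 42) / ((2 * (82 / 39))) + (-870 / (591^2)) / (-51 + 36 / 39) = -1138046255515 / 6215106114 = -183.11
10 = 10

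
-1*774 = -774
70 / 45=14 / 9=1.56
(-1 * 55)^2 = 3025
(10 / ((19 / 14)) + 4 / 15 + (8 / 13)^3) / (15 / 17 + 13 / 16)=1340033024 / 288652845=4.64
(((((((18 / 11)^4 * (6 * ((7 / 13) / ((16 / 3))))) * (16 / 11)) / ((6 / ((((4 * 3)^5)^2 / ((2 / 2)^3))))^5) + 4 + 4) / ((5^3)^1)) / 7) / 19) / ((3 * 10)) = 773992264657682838221511127667885265935054328906981034364 / 522107210625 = 1482439332203740790314260000000000000000000000.00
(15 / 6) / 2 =1.25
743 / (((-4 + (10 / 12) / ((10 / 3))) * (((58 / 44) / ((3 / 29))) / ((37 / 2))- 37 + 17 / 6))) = 2419208 / 408765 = 5.92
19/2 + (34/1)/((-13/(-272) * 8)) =2559/26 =98.42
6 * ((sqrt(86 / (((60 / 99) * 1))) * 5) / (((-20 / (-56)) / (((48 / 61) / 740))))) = 504 * sqrt(14190) / 56425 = 1.06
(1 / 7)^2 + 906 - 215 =33860 / 49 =691.02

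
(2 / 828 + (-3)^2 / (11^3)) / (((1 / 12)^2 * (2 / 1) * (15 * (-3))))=-0.01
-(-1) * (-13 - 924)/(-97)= 937/97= 9.66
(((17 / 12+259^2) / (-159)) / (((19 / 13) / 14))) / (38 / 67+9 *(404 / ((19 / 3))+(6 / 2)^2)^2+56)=-1024750997 / 12105522558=-0.08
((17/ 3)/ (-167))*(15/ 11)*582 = -49470/ 1837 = -26.93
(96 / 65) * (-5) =-96 / 13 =-7.38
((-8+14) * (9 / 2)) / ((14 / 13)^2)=4563 / 196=23.28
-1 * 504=-504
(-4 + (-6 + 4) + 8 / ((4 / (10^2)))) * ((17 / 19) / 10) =1649 / 95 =17.36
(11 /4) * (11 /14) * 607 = 73447 /56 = 1311.55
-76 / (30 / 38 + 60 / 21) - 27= -23203 / 485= -47.84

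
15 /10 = 3 /2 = 1.50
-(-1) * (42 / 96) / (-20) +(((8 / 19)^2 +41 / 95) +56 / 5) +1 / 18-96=-87496823 / 1039680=-84.16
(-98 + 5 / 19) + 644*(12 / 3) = 47087 / 19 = 2478.26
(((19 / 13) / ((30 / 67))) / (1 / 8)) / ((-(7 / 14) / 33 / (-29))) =3248696 / 65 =49979.94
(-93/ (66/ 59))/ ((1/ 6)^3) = -197532/ 11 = -17957.45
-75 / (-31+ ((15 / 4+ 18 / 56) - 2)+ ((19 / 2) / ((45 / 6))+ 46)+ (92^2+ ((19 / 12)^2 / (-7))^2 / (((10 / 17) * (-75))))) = -0.01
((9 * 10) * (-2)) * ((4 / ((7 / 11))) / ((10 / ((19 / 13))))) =-15048 / 91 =-165.36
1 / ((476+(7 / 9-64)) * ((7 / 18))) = 162 / 26005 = 0.01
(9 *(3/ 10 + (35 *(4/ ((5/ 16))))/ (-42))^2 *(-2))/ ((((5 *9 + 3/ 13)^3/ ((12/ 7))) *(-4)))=212496037/ 23718038400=0.01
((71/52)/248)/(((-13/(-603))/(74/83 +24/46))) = 57754737/160020016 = 0.36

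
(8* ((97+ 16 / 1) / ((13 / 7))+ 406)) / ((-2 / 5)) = -121380 / 13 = -9336.92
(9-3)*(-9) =-54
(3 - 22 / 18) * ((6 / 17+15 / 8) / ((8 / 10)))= 4.95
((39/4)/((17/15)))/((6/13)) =2535/136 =18.64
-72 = -72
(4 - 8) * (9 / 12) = -3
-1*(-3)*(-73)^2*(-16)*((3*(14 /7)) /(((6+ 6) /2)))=-255792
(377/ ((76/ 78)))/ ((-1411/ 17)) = -14703/ 3154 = -4.66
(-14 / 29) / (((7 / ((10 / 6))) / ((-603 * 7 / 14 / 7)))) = 1005 / 203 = 4.95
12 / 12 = 1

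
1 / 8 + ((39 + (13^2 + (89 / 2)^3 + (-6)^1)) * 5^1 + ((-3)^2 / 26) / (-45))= 114820093 / 260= 441615.74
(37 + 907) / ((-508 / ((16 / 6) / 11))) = -1888 / 4191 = -0.45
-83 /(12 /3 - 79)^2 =-83 /5625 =-0.01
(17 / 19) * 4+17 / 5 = 663 / 95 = 6.98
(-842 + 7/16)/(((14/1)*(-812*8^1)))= 13465/1455104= 0.01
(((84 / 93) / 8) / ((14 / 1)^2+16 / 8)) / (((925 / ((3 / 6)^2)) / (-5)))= -7 / 9084240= -0.00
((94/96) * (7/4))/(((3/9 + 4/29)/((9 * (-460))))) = -9874935/656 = -15053.25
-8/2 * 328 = -1312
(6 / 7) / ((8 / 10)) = 15 / 14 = 1.07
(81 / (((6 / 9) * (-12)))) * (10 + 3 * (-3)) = -10.12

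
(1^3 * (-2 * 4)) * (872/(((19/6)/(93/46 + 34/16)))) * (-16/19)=63872256/8303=7692.67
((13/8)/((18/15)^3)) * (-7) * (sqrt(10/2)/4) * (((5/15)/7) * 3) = -1625 * sqrt(5)/6912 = -0.53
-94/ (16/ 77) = -3619/ 8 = -452.38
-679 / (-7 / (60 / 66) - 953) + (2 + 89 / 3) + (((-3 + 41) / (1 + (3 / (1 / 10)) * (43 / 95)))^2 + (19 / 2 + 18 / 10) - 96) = -1006913626333 / 22114065090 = -45.53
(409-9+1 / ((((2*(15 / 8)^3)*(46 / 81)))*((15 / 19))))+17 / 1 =5996807 / 14375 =417.17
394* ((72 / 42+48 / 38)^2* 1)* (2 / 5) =123571008 / 88445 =1397.15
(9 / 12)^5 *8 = 243 / 128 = 1.90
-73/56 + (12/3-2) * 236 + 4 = 26583/56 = 474.70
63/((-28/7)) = -63/4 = -15.75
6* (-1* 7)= -42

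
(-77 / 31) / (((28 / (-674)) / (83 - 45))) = 2272.03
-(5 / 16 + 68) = -1093 / 16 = -68.31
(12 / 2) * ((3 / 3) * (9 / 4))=27 / 2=13.50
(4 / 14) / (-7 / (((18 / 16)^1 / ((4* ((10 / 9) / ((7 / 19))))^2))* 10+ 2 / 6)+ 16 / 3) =-0.02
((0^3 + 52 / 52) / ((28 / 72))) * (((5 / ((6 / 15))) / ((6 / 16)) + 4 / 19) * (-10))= -114720 / 133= -862.56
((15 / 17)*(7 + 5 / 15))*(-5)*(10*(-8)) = 44000 / 17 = 2588.24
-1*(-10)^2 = -100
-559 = -559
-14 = -14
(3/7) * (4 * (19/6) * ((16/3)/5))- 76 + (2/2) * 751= 71483/105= 680.79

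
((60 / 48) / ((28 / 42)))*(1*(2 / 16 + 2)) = 3.98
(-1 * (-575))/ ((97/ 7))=4025/ 97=41.49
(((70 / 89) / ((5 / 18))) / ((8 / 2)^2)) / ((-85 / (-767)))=48321 / 30260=1.60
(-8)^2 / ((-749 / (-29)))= 1856 / 749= 2.48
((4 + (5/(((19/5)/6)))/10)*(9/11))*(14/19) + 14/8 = 73661/15884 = 4.64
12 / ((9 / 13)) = 52 / 3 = 17.33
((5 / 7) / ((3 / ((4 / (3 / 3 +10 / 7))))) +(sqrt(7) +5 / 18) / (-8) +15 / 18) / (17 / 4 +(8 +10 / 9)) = 2915 / 32708 - 9 * sqrt(7) / 962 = 0.06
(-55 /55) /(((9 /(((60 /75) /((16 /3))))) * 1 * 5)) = -1 /300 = -0.00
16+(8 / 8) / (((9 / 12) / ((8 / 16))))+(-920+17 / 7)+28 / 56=-37817 / 42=-900.40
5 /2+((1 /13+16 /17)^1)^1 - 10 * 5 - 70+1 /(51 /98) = -151907 /1326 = -114.56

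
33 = 33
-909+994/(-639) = -910.56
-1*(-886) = 886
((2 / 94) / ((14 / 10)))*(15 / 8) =75 / 2632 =0.03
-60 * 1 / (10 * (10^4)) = -3 / 5000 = -0.00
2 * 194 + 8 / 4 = 390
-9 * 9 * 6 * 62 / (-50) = 15066 / 25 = 602.64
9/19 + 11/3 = 236/57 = 4.14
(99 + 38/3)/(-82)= -335/246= -1.36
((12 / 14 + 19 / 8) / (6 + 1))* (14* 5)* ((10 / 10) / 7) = 905 / 196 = 4.62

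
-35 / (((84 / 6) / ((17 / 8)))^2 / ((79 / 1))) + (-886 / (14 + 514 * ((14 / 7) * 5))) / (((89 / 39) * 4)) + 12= -7085841633 / 137000192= -51.72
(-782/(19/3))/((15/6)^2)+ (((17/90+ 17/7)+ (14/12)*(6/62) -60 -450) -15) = -502823437/927675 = -542.03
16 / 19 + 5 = 111 / 19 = 5.84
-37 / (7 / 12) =-444 / 7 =-63.43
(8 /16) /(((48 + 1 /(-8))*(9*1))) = 4 /3447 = 0.00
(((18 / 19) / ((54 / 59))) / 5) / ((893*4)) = 59 / 1018020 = 0.00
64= 64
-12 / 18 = -2 / 3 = -0.67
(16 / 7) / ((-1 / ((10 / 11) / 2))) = -1.04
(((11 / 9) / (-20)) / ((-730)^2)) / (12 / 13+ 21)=-143 / 27337770000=-0.00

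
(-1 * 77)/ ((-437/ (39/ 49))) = 429/ 3059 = 0.14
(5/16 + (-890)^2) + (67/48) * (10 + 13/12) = 456258691/576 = 792115.78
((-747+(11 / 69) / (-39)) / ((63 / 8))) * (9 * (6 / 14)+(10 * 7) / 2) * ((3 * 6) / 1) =-8748338176 / 131859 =-66346.16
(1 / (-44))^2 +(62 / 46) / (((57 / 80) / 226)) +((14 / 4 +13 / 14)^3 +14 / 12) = 149604717355 / 290188976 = 515.54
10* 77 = 770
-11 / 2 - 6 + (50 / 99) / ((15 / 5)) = -6731 / 594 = -11.33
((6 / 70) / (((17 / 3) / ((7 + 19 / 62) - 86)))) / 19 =-369 / 5890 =-0.06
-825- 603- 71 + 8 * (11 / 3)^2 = -12523 / 9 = -1391.44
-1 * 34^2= -1156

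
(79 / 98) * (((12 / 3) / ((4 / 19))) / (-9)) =-1501 / 882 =-1.70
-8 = -8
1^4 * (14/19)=14/19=0.74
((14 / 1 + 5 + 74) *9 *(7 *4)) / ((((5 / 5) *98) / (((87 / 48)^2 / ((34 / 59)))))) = 41531103 / 30464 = 1363.28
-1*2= -2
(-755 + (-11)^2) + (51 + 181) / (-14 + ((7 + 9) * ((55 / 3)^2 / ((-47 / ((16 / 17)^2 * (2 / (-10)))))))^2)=-1878602639881814 / 2965829940137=-633.42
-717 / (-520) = 717 / 520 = 1.38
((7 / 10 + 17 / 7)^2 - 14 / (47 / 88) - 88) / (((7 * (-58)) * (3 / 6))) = 829277 / 1612100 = 0.51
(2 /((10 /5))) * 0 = 0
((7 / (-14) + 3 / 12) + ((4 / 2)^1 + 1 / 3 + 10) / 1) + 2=169 / 12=14.08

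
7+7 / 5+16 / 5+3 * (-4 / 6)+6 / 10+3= 66 / 5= 13.20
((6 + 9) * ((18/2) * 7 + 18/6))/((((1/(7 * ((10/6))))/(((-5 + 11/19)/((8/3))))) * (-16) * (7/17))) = 2906.50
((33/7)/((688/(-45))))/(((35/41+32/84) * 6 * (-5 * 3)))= 4059/1462688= 0.00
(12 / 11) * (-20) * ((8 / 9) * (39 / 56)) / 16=-65 / 77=-0.84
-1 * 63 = -63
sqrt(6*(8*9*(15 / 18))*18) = 36*sqrt(5) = 80.50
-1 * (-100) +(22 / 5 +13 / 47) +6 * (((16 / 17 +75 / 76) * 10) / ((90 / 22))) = 30275666 / 227715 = 132.95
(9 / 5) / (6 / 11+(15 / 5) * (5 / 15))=99 / 85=1.16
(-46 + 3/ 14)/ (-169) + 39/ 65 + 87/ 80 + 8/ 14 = 47885/ 18928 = 2.53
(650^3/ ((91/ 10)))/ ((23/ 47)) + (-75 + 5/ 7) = 9928738040/ 161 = 61669180.37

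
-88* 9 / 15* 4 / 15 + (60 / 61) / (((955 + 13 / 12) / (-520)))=-255708256 / 17496325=-14.61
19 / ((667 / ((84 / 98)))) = 114 / 4669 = 0.02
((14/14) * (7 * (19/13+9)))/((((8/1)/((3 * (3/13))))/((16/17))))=1008/169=5.96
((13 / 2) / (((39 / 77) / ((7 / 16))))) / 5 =539 / 480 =1.12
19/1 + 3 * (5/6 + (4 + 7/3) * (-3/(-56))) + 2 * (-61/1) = -5571/56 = -99.48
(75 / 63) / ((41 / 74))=1850 / 861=2.15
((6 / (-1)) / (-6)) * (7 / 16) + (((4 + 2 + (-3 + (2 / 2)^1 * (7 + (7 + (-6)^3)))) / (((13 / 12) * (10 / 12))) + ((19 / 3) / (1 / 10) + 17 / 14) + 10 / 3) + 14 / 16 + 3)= -3237503 / 21840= -148.24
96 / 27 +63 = 599 / 9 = 66.56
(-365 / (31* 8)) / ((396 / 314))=-57305 / 49104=-1.17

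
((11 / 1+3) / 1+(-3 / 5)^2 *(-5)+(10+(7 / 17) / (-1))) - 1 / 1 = 1767 / 85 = 20.79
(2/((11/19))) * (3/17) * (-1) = -114/187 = -0.61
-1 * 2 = -2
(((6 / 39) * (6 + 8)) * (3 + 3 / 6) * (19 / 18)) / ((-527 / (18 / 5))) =-1862 / 34255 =-0.05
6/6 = 1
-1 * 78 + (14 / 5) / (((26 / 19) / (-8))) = -6134 / 65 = -94.37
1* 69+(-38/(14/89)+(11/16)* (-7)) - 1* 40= -24347/112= -217.38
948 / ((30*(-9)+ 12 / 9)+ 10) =-711 / 194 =-3.66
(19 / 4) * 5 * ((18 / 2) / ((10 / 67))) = 11457 / 8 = 1432.12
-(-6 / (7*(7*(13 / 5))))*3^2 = 270 / 637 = 0.42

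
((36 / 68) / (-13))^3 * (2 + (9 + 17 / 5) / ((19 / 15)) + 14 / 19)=-10206 / 12063727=-0.00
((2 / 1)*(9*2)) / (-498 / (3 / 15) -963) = -0.01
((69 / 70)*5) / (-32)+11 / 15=3893 / 6720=0.58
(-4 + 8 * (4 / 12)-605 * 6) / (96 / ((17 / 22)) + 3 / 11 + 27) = -23.97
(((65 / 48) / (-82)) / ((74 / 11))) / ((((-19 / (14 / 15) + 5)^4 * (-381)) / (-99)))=-3776773 / 329331390929500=-0.00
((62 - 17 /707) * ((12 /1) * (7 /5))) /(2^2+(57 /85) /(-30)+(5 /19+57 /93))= 17549584840 /81810303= 214.52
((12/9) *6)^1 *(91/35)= 104/5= 20.80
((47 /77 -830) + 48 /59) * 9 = -33877989 /4543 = -7457.18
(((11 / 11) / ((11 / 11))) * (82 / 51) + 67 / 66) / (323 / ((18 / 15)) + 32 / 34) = 2943 / 303061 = 0.01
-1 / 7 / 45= -1 / 315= -0.00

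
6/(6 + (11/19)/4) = 456/467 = 0.98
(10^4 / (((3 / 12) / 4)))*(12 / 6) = 320000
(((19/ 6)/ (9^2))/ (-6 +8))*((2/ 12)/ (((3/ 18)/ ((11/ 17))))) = 0.01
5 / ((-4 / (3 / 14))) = -0.27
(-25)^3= -15625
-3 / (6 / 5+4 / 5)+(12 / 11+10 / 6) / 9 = -709 / 594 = -1.19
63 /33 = 21 /11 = 1.91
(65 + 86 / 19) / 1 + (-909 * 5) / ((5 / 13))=-223202 / 19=-11747.47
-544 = -544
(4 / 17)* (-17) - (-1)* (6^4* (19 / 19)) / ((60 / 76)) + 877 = 12573 / 5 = 2514.60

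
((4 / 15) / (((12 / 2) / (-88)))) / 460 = -44 / 5175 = -0.01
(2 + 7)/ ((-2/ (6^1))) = -27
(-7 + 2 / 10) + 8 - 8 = -34 / 5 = -6.80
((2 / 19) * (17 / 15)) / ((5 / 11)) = 374 / 1425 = 0.26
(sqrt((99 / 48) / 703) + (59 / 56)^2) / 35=sqrt(23199) / 98420 + 3481 / 109760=0.03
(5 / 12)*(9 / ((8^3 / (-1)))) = -15 / 2048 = -0.01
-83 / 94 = -0.88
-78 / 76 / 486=-13 / 6156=-0.00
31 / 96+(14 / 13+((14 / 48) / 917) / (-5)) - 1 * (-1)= 653891 / 272480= 2.40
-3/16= -0.19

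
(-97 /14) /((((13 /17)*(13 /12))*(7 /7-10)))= 3298 /3549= 0.93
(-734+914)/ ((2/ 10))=900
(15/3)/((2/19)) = 95/2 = 47.50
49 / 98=0.50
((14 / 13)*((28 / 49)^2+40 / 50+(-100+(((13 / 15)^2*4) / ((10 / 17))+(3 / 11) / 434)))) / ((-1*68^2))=3525129347 / 161423262000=0.02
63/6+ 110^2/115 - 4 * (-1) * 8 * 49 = 77451/46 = 1683.72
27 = 27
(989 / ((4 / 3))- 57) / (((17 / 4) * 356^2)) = 2739 / 2154512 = 0.00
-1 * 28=-28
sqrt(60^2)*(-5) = -300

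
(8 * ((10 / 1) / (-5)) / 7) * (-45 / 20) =36 / 7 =5.14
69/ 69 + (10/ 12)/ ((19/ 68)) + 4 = 455/ 57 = 7.98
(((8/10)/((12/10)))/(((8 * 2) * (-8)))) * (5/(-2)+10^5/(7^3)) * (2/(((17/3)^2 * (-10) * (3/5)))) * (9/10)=356913/25376512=0.01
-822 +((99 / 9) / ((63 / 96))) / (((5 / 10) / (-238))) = -26402 / 3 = -8800.67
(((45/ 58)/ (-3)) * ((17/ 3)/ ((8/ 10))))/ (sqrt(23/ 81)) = -3825 * sqrt(23)/ 5336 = -3.44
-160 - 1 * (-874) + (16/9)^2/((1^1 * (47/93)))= 914002/1269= 720.25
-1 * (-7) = 7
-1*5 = -5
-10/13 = -0.77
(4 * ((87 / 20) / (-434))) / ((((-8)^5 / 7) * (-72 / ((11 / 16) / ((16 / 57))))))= -6061 / 20803747840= -0.00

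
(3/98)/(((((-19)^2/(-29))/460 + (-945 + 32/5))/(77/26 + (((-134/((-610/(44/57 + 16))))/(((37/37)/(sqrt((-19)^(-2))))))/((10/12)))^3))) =-25817411622328984759089/266164092466688840485140625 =-0.00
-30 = -30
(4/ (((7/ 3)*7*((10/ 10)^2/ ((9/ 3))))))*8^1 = 288/ 49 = 5.88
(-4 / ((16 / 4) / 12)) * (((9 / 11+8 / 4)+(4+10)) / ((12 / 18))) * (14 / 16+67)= -904095 / 44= -20547.61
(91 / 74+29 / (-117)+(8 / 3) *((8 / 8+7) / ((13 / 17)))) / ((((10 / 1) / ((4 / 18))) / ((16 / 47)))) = 2000296 / 9155835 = 0.22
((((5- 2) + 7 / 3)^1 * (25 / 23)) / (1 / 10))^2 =16000000 / 4761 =3360.64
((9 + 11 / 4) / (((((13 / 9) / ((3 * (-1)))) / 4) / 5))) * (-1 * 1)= 6345 / 13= 488.08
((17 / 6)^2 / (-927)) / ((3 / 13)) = -3757 / 100116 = -0.04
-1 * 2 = -2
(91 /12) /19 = 91 /228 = 0.40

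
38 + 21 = 59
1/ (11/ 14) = 14/ 11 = 1.27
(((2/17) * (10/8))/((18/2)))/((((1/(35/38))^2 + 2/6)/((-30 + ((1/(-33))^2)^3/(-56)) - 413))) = -28033895203083875/5856177003046128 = -4.79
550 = 550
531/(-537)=-0.99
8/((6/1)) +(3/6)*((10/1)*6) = 94/3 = 31.33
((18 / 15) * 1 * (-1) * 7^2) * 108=-31752 / 5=-6350.40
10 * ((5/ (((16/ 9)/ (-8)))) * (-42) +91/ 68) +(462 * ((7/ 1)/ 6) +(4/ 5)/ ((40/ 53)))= 4251463/ 425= 10003.44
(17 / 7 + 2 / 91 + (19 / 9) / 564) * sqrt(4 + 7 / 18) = 1133677 * sqrt(158) / 2771496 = 5.14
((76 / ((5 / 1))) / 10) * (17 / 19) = 1.36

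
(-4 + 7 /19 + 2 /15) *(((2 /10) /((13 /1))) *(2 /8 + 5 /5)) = -997 /14820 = -0.07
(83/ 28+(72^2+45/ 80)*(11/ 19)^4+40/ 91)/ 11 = 15880960617/ 298174448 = 53.26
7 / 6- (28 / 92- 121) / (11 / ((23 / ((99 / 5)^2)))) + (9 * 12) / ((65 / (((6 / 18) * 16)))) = 149571607 / 14015430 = 10.67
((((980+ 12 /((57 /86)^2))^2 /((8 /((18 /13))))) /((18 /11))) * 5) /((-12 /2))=-4091020909855 /45742671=-89435.55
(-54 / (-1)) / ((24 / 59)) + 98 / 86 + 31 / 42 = 486275 / 3612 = 134.63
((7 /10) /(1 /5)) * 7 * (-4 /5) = -98 /5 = -19.60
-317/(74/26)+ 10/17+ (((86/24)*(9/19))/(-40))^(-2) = 4653305033/10467189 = 444.56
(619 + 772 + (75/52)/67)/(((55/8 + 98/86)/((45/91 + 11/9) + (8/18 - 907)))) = -102954260650114/655567731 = -157045.96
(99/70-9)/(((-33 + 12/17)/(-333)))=-333999/4270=-78.22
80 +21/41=3301/41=80.51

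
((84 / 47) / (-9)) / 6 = -0.03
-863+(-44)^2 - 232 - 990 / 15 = 775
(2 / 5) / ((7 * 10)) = 1 / 175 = 0.01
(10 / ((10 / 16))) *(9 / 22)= 72 / 11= 6.55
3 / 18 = 1 / 6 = 0.17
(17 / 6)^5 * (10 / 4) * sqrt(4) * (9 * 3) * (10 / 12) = 35496425 / 1728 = 20541.91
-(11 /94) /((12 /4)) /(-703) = 11 /198246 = 0.00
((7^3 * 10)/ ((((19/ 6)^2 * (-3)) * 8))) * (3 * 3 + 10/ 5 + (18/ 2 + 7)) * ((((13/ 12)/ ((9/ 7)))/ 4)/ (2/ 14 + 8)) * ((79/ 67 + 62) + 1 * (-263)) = 3656446885/ 1838212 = 1989.13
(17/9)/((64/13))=221/576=0.38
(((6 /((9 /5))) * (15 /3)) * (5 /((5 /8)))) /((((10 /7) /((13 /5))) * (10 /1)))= 364 /15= 24.27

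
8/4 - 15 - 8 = -21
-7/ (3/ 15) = -35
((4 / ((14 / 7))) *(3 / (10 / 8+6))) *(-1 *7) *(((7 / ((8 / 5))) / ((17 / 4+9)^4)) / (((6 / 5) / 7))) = -1097600 / 228823949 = -0.00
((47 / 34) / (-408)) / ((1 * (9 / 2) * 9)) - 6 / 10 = -1685683 / 2809080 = -0.60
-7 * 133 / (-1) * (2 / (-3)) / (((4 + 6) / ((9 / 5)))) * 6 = -16758 / 25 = -670.32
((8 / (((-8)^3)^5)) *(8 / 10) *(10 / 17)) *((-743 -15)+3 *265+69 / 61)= -0.00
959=959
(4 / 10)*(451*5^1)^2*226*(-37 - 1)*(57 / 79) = -995680439160 / 79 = -12603549862.78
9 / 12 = 3 / 4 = 0.75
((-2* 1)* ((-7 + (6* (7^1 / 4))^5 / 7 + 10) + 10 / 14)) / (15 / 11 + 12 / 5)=-224671315 / 23184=-9690.79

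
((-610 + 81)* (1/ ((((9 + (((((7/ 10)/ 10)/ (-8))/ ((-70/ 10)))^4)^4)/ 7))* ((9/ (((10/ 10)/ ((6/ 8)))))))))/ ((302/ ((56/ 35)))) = -333536588403058933760000000000000000000000000000000/ 1032816132044410060800000000000000000000000000004077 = -0.32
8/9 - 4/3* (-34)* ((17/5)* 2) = 13912/45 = 309.16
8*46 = 368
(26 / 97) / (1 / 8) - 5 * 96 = -46352 / 97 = -477.86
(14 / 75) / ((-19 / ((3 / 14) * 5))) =-1 / 95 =-0.01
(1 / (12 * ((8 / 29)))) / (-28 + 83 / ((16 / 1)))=-29 / 2190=-0.01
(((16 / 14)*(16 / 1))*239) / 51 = 30592 / 357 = 85.69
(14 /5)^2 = 196 /25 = 7.84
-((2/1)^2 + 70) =-74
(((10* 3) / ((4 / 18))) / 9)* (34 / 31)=510 / 31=16.45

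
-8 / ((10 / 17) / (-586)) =7969.60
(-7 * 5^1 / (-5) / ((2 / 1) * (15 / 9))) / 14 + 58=1163 / 20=58.15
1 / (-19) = -1 / 19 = -0.05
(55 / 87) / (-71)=-55 / 6177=-0.01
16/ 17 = 0.94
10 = 10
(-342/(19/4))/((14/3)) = -108/7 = -15.43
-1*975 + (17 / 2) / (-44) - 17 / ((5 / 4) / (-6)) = -393181 / 440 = -893.59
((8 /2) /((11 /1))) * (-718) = -2872 /11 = -261.09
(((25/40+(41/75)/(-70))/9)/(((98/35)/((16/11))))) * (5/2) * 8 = 51844/72765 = 0.71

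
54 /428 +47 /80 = 6109 /8560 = 0.71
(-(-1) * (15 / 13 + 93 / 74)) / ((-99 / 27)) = -6957 / 10582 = -0.66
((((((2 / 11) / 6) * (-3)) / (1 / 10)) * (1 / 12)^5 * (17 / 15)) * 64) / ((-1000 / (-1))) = -0.00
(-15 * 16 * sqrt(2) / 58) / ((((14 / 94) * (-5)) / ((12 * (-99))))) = -1340064 * sqrt(2) / 203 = -9335.65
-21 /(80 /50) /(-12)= 35 /32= 1.09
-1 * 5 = -5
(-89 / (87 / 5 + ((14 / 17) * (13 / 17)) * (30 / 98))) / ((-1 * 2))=900235 / 355902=2.53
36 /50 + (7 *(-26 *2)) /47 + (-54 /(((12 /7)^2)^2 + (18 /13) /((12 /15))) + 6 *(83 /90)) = -1698335513 /253479225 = -6.70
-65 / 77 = -0.84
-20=-20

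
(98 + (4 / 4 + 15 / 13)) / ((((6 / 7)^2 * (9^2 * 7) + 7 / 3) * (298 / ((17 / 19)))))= 232407 / 323755991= 0.00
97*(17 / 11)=1649 / 11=149.91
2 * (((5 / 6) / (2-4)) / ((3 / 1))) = -5 / 18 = -0.28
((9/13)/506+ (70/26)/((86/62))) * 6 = 1648191/141427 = 11.65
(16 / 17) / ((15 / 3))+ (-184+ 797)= 52121 / 85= 613.19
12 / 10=6 / 5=1.20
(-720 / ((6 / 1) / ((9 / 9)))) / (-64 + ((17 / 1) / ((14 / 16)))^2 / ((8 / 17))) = -0.16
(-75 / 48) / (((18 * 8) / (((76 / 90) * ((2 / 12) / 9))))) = -0.00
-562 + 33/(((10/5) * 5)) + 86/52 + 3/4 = -144637/260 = -556.30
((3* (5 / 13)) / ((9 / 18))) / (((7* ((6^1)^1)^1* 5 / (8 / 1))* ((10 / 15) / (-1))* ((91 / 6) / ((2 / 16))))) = -9 / 8281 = -0.00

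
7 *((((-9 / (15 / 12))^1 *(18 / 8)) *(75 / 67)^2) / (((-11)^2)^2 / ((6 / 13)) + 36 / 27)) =-425250 / 94937861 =-0.00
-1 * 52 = -52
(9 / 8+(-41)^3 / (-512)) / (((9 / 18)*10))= 27.15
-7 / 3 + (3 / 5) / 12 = -137 / 60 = -2.28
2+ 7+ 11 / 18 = 173 / 18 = 9.61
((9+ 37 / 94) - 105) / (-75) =8987 / 7050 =1.27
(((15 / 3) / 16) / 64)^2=25 / 1048576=0.00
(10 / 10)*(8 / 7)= 8 / 7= 1.14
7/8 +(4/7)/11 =571/616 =0.93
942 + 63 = 1005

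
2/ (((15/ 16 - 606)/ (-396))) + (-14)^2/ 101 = 1059116/ 325927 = 3.25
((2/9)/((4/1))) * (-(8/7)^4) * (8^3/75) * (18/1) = -2097152/180075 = -11.65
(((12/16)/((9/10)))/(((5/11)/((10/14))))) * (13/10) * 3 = 143/28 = 5.11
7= 7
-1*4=-4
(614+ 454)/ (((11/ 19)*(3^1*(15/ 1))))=6764/ 165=40.99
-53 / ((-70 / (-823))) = -43619 / 70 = -623.13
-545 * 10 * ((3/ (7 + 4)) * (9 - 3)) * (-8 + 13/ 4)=42361.36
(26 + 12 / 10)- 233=-1029 / 5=-205.80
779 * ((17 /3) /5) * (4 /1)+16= 53212 /15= 3547.47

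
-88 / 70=-44 / 35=-1.26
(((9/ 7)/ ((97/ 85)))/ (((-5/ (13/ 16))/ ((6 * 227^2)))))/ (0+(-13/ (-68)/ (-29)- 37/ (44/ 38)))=1667429023689/ 941502758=1771.03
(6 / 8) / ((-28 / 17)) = -51 / 112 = -0.46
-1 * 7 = -7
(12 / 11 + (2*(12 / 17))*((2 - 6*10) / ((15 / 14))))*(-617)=43459012 / 935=46480.23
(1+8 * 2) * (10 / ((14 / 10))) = 121.43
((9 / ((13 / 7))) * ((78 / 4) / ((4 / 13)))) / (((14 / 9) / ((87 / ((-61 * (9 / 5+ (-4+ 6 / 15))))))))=152685 / 976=156.44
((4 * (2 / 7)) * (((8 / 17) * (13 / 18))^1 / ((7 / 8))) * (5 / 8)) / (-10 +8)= -1040 / 7497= -0.14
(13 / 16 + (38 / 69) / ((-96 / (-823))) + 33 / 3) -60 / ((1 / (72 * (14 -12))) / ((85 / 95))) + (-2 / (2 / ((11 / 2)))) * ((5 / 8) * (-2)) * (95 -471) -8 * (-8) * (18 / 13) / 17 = -17894562743 / 1738386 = -10293.78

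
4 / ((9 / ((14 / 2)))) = 28 / 9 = 3.11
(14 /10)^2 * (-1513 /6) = -74137 /150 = -494.25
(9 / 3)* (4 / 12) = 1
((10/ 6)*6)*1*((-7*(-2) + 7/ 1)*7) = 1470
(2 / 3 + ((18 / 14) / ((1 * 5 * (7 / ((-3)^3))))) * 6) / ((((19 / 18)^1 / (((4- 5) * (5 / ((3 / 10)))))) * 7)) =77680 / 6517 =11.92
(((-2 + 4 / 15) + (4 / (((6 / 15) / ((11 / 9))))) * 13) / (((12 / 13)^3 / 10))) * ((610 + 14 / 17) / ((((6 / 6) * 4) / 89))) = 6598847684 / 243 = 27155751.79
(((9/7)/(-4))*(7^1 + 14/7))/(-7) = 81/196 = 0.41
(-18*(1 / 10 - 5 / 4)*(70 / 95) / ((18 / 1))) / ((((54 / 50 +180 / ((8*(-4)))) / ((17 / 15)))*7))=-1564 / 51813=-0.03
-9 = -9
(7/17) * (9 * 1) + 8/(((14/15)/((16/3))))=5881/119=49.42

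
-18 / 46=-9 / 23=-0.39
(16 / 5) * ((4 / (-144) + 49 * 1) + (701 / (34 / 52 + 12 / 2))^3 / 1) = 3742001.48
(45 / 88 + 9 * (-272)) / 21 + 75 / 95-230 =-4046747 / 11704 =-345.76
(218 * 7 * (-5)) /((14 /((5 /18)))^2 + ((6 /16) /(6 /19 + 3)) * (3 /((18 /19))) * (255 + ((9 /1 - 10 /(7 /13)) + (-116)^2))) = -224322000 /218945329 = -1.02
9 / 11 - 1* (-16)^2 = -2807 / 11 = -255.18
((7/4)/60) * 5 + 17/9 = 293/144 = 2.03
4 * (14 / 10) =28 / 5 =5.60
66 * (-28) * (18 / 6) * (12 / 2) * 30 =-997920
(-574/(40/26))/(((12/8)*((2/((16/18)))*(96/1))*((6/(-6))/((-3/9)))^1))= -3731/9720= -0.38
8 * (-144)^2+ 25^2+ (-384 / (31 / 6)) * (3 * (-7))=5210287 / 31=168073.77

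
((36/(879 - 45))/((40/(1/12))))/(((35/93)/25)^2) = 43245/108976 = 0.40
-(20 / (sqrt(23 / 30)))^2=-12000 / 23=-521.74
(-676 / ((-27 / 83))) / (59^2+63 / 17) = 238459 / 399870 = 0.60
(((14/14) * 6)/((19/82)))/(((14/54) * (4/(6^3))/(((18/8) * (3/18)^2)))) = 89667/266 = 337.09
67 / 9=7.44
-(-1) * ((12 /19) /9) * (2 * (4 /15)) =0.04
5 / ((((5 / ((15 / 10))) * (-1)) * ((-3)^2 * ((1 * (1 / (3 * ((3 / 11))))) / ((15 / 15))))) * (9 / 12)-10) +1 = 13 / 15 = 0.87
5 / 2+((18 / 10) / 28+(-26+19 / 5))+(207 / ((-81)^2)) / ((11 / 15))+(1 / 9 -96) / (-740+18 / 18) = -5382447463 / 276548580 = -19.46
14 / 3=4.67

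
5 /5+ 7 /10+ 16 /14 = 2.84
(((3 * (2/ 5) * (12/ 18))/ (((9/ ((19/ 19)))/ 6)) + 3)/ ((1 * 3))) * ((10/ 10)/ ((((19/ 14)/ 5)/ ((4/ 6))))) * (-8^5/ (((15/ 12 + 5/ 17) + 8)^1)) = -3306684416/ 332937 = -9931.86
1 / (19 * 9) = 1 / 171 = 0.01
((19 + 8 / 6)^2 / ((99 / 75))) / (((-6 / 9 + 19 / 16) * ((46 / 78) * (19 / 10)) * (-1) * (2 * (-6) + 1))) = 7739680 / 158631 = 48.79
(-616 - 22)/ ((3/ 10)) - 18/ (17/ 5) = -108730/ 51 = -2131.96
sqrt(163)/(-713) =-sqrt(163)/713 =-0.02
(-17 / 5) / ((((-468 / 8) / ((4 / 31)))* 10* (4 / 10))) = 34 / 18135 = 0.00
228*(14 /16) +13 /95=37931 /190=199.64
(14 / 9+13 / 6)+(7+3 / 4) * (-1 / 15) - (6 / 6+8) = -1043 / 180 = -5.79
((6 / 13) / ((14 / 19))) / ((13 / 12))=0.58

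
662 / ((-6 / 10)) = -3310 / 3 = -1103.33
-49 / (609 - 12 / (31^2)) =-47089 / 585237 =-0.08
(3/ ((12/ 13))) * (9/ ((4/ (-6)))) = -351/ 8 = -43.88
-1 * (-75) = 75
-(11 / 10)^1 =-1.10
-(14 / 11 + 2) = -3.27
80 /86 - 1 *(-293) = 12639 /43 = 293.93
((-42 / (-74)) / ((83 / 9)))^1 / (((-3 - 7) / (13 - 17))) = 378 / 15355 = 0.02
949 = 949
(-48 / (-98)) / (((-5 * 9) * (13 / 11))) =-88 / 9555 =-0.01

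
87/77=1.13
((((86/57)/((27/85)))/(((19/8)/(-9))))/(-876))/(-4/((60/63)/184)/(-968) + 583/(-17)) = -37591675/61281318906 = -0.00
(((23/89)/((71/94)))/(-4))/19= -0.00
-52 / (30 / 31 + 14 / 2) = -124 / 19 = -6.53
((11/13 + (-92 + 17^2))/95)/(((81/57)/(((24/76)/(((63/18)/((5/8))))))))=1286/15561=0.08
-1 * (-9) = 9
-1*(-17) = 17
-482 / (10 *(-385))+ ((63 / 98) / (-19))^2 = 0.13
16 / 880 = 1 / 55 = 0.02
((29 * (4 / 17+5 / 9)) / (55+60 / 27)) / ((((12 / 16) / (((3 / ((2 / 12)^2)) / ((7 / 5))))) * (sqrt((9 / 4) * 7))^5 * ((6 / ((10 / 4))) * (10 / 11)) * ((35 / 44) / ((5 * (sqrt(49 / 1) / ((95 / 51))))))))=108694784 * sqrt(7) / 634332195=0.45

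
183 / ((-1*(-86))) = 183 / 86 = 2.13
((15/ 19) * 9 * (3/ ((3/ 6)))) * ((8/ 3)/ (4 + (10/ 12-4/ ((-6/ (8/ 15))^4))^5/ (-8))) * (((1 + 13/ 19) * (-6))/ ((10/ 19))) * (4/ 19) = -49238545109180561644050000000000000000000/ 423230545429241842823204452314825883073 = -116.34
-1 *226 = -226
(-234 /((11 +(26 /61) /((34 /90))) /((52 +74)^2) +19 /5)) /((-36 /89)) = 47620419210 /312867713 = 152.21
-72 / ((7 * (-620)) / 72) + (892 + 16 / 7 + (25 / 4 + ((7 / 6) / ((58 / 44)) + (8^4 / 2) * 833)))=644486248183 / 377580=1706886.62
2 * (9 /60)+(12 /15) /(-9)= 19 /90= 0.21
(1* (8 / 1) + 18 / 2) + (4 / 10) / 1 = 87 / 5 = 17.40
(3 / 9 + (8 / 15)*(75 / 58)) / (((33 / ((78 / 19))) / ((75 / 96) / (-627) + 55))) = 1276743715 / 182411856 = 7.00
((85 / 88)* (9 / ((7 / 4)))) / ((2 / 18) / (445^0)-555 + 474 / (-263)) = -1810755 / 202923952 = -0.01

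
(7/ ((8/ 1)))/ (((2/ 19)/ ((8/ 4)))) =133/ 8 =16.62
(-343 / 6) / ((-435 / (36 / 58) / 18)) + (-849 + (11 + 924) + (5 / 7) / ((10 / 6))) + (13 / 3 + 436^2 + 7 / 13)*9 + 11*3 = 654733703644 / 382655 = 1711028.74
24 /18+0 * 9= 4 /3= 1.33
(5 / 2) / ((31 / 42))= 105 / 31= 3.39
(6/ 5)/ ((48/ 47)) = 47/ 40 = 1.18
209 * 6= 1254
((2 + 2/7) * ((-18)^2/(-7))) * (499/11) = -2586816/539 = -4799.29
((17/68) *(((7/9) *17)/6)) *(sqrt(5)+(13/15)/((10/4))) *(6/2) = 4.27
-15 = -15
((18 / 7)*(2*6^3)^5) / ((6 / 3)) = 135413275557888 / 7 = 19344753651126.86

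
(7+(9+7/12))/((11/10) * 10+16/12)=199/148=1.34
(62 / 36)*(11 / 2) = 9.47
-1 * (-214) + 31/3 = 673/3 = 224.33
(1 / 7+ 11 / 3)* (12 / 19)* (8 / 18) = 1280 / 1197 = 1.07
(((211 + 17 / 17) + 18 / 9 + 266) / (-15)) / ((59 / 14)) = -448 / 59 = -7.59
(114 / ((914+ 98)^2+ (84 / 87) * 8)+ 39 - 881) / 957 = -12503866747 / 14211641400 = -0.88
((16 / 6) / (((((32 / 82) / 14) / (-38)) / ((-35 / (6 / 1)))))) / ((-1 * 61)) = -190855 / 549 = -347.64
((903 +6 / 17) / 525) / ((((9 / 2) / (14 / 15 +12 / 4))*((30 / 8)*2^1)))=1208084 / 6024375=0.20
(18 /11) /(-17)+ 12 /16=0.65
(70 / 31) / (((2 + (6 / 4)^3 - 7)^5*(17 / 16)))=-36700160 / 195671411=-0.19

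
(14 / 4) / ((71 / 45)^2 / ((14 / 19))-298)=-99225 / 8352521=-0.01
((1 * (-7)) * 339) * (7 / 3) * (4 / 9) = -22148 / 9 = -2460.89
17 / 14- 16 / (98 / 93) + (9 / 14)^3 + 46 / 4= -6047 / 2744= -2.20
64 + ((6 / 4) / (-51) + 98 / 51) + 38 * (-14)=-47543 / 102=-466.11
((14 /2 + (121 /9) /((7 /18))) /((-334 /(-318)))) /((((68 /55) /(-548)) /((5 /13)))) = -6747.40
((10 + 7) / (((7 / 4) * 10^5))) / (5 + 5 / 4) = 17 / 1093750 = 0.00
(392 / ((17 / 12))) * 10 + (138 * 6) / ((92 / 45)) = 53925 / 17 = 3172.06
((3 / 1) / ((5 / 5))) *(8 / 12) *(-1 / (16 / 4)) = -1 / 2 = -0.50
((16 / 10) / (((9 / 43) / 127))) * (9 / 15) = 43688 / 75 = 582.51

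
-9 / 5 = -1.80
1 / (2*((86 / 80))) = 20 / 43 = 0.47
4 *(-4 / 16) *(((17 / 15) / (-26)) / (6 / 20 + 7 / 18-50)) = -51 / 57694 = -0.00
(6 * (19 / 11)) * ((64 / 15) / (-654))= -1216 / 17985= -0.07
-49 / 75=-0.65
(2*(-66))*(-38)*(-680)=-3410880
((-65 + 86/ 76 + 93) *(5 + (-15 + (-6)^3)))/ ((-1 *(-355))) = -18.55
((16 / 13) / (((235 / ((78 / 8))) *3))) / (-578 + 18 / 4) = -8 / 269545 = -0.00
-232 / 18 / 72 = -29 / 162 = -0.18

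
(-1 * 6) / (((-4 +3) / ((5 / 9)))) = 10 / 3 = 3.33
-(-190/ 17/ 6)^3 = 857375/ 132651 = 6.46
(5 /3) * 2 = 10 /3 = 3.33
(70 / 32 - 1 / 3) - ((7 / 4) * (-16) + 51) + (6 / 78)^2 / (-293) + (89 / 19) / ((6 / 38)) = 20252405 / 2376816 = 8.52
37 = 37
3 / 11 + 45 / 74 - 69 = -55449 / 814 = -68.12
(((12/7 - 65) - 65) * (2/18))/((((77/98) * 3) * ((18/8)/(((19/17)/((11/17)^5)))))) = -11400282416/430489323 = -26.48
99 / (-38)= -99 / 38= -2.61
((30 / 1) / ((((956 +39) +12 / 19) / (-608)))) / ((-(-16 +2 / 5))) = -288800 / 245921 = -1.17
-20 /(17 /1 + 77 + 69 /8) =-160 /821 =-0.19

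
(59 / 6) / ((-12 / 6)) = -59 / 12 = -4.92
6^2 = 36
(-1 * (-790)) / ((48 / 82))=16195 / 12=1349.58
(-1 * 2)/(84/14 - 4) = -1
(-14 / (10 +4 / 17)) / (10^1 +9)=-119 / 1653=-0.07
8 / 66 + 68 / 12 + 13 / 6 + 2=219 / 22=9.95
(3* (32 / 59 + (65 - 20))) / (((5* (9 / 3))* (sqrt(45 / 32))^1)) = 10748* sqrt(10) / 4425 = 7.68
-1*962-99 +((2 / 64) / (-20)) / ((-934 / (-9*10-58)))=-158555877 / 149440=-1061.00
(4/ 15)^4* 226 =1.14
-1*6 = -6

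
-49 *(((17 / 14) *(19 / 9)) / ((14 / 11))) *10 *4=-35530 / 9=-3947.78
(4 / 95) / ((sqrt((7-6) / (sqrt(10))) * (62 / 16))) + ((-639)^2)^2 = 32 * 10^(1 / 4) / 2945 + 166726039041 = 166726039041.02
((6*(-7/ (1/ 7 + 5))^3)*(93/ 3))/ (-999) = 3647119/ 7768224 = 0.47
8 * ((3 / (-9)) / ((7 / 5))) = -40 / 21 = -1.90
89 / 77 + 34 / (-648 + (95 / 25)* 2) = 135944 / 123277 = 1.10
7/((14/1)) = 1/2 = 0.50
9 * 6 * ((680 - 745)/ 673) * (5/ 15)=-1170/ 673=-1.74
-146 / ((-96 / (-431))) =-31463 / 48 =-655.48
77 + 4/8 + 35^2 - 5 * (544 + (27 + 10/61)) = -189505/122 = -1553.32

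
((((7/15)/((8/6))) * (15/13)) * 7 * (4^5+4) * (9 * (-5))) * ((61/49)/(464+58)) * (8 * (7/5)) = -1316868/377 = -3493.02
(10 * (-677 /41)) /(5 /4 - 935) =0.18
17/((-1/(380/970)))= -646/97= -6.66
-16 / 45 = -0.36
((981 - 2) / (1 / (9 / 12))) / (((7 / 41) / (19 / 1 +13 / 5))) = 3251259 / 35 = 92893.11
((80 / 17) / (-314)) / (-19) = 40 / 50711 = 0.00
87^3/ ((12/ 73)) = 16023573/ 4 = 4005893.25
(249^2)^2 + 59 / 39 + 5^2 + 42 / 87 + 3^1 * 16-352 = 4347703931839 / 1131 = 3844123724.00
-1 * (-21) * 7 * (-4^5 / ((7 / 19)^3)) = -21070848 / 7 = -3010121.14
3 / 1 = 3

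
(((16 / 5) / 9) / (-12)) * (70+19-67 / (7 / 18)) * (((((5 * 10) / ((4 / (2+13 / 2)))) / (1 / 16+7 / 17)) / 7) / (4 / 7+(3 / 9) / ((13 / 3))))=175226480 / 1438479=121.81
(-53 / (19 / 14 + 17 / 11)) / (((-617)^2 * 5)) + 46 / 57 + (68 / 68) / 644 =8417826635473 / 10410877199940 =0.81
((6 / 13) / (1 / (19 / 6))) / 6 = 19 / 78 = 0.24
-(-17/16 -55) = 897/16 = 56.06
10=10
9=9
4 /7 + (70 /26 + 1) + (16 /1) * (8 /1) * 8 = 93572 /91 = 1028.26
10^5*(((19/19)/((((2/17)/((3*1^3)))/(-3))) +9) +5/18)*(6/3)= -121000000/9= -13444444.44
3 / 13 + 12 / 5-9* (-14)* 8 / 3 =22011 / 65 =338.63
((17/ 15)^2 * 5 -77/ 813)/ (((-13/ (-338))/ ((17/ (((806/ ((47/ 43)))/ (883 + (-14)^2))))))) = 66524704844/ 16255935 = 4092.33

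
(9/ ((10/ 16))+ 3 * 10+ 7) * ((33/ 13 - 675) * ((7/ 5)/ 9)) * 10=-10484572/ 195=-53767.04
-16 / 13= -1.23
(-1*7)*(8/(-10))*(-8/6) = -112/15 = -7.47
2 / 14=0.14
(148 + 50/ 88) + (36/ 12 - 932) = -34339/ 44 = -780.43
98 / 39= 2.51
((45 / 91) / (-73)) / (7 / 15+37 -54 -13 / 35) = 27 / 67379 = 0.00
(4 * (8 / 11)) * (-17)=-544 / 11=-49.45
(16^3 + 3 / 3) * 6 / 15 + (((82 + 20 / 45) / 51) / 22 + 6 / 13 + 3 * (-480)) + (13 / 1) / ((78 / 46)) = 67934848 / 328185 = 207.00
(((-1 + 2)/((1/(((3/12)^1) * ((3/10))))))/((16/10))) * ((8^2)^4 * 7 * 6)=33030144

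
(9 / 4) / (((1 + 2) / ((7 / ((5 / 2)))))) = 21 / 10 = 2.10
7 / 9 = 0.78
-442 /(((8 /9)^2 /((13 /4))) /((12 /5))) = -698139 /160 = -4363.37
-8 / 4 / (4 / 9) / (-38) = 9 / 76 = 0.12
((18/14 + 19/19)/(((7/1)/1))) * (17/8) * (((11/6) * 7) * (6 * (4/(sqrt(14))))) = 748 * sqrt(14)/49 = 57.12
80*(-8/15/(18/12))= -256/9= -28.44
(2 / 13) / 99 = 2 / 1287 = 0.00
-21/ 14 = -3/ 2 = -1.50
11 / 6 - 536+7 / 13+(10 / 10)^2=-41545 / 78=-532.63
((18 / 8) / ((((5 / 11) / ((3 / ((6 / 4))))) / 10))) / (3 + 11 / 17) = 1683 / 62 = 27.15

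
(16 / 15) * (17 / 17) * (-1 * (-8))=128 / 15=8.53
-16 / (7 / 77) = -176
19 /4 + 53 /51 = 1181 /204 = 5.79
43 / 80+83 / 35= 1629 / 560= 2.91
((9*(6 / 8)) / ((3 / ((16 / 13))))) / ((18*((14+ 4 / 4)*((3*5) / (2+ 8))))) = 4 / 585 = 0.01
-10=-10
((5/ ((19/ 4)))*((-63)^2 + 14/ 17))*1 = 1349740/ 323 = 4178.76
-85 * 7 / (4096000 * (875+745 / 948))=-28203 / 170034176000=-0.00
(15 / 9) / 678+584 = 1187861 / 2034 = 584.00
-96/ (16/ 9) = -54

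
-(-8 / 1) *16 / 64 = 2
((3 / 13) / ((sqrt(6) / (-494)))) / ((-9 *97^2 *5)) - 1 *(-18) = 19 *sqrt(6) / 423405 + 18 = 18.00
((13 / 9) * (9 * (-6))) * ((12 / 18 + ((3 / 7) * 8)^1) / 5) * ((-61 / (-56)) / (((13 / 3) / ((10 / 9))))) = -2623 / 147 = -17.84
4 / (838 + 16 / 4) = 0.00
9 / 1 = 9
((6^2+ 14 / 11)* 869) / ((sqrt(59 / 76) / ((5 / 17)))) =323900* sqrt(1121) / 1003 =10812.17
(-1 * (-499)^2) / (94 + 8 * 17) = -249001 / 230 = -1082.61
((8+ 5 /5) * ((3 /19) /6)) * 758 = 3411 /19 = 179.53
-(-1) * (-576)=-576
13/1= 13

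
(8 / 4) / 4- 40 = -79 / 2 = -39.50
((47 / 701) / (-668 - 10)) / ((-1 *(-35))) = -47 / 16634730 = -0.00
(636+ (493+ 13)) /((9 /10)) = 1268.89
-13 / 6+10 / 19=-187 / 114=-1.64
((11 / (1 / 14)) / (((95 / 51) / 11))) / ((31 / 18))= 528.04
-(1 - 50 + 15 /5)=46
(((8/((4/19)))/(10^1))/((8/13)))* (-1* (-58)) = 7163/20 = 358.15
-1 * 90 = -90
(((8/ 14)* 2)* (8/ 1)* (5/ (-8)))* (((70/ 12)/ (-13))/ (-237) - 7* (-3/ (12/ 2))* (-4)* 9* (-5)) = -33274900/ 9243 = -3600.01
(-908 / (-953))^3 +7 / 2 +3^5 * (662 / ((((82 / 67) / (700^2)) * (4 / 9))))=10284812197455314578383 / 70972900514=144911820187.29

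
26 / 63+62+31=93.41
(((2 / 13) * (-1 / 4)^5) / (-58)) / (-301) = -1 / 116200448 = -0.00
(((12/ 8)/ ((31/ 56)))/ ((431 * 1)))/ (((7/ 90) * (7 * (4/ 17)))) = 0.05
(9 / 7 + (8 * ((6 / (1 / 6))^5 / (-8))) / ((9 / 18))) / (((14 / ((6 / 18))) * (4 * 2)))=-359917.71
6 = 6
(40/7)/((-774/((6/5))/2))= -16/903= -0.02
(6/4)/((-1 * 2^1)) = -3/4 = -0.75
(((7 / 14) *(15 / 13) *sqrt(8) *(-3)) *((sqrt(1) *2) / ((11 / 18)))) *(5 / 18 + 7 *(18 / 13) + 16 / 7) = -164250 *sqrt(2) / 1183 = -196.35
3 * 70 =210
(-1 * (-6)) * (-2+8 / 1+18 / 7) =360 / 7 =51.43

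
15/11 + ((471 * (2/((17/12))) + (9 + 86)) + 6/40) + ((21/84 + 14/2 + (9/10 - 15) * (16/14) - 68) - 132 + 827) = 1805884/1309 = 1379.59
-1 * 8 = -8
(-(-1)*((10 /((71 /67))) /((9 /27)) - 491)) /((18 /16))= -262808 /639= -411.28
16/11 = 1.45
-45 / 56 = -0.80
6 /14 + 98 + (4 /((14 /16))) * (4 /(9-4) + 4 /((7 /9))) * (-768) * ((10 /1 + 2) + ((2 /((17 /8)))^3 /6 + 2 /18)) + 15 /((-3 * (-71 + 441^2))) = -35872542796228157 /140405040510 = -255493.27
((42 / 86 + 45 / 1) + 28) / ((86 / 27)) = 42660 / 1849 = 23.07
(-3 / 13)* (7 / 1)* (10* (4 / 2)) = -420 / 13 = -32.31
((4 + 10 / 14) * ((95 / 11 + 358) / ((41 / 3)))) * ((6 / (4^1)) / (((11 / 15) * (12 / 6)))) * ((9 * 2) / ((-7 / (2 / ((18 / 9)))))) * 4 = -29400570 / 22099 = -1330.40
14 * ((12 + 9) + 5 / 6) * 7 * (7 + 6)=83447 / 3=27815.67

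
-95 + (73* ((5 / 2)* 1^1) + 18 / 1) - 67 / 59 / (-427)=5315857 / 50386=105.50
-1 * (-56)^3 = 175616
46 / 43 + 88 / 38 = 2766 / 817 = 3.39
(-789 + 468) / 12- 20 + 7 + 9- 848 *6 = -20475 / 4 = -5118.75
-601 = -601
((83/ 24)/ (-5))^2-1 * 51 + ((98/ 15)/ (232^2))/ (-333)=-67913879851/ 1344254400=-50.52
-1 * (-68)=68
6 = 6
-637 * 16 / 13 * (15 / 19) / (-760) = 294 / 361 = 0.81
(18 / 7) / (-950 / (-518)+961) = 333 / 124687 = 0.00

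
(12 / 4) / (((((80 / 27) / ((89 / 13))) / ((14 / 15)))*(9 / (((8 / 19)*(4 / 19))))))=7476 / 117325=0.06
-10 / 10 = -1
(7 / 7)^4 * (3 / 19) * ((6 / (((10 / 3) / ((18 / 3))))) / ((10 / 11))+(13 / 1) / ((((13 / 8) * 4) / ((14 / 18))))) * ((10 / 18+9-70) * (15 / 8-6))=2261204 / 4275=528.94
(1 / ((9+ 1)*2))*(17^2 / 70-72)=-4751 / 1400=-3.39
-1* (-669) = 669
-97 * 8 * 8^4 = -3178496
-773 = -773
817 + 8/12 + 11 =2486/3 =828.67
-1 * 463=-463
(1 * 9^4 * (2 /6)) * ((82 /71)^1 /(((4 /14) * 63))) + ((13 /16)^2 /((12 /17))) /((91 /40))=26858999 /190848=140.74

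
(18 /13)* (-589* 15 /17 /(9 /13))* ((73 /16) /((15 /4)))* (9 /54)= -210.77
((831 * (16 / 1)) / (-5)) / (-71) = 37.45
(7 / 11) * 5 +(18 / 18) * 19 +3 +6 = 343 / 11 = 31.18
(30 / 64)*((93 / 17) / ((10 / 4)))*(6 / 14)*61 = 51057 / 1904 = 26.82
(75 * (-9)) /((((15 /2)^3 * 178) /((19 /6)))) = -0.03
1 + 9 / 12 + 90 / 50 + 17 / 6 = 6.38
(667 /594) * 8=8.98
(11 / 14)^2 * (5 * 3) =1815 / 196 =9.26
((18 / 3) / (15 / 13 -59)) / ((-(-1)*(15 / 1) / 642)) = -4173 / 940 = -4.44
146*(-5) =-730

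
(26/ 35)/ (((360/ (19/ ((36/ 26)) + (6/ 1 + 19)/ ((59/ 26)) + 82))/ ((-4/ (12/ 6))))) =-1473641/ 3345300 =-0.44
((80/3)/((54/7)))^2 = 78400/6561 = 11.95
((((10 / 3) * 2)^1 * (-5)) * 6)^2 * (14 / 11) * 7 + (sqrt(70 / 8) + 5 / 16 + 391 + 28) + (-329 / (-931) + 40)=sqrt(35) / 2 + 8352519859 / 23408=356826.26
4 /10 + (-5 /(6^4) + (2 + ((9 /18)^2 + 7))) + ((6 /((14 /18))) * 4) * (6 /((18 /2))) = 1370669 /45360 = 30.22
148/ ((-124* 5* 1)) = -37/ 155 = -0.24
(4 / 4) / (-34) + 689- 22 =22677 / 34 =666.97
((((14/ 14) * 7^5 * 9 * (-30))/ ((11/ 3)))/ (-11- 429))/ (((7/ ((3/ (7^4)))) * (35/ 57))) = 13851/ 16940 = 0.82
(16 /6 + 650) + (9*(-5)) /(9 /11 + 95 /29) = 2514083 /3918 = 641.68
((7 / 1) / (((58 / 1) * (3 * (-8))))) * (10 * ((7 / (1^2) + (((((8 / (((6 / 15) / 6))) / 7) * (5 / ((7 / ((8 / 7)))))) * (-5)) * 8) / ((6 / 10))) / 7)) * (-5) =-7939975 / 238728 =-33.26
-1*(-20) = 20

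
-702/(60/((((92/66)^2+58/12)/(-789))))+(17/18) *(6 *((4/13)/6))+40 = 3007755253/74465820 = 40.39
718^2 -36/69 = 515523.48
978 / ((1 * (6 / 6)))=978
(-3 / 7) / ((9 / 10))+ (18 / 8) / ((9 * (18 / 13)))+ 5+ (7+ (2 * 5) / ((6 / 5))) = 10099 / 504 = 20.04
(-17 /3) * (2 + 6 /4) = -119 /6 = -19.83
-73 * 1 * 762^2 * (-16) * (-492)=-333670558464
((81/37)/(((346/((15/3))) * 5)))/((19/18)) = 729/121619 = 0.01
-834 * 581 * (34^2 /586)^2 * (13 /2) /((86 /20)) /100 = -526115650242 /18457535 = -28504.11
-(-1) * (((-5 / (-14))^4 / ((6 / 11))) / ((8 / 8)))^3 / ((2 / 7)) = 324951171875 / 3498824306589696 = 0.00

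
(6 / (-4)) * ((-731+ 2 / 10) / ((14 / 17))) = 13311 / 10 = 1331.10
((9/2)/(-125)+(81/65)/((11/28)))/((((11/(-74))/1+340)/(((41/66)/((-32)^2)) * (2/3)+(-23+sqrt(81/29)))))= -1074658650763/5063600256000+12444543 * sqrt(29)/4345537625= -0.20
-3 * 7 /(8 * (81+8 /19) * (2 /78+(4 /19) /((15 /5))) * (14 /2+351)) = -3249 /3456848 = -0.00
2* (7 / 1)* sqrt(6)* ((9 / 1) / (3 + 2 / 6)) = 189* sqrt(6) / 5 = 92.59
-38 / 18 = -19 / 9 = -2.11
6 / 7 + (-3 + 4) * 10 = 76 / 7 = 10.86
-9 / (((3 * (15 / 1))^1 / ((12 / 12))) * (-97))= 0.00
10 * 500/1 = 5000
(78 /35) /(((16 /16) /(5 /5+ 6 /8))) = 3.90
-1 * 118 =-118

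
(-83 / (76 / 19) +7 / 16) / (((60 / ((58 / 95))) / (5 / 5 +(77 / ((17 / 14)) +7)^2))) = -270138973 / 263568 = -1024.93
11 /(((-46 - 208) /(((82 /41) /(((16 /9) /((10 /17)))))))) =-495 /17272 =-0.03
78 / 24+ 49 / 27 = 547 / 108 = 5.06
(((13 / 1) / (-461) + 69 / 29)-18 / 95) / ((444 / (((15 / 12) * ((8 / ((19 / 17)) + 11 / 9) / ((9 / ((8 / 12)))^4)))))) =3934155334 / 2562280491831831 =0.00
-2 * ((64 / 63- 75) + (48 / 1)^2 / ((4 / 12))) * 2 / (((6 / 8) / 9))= -6892720 / 21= -328224.76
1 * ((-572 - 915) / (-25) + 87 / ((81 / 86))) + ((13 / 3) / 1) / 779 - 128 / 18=76110446 / 525825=144.74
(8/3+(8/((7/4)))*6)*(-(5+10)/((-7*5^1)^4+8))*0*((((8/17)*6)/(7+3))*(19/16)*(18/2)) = 0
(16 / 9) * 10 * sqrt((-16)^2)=2560 / 9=284.44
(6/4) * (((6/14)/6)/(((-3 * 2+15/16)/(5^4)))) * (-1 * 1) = 2500/189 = 13.23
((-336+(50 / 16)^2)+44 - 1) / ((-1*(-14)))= -18127 / 896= -20.23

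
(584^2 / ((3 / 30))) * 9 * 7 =214865280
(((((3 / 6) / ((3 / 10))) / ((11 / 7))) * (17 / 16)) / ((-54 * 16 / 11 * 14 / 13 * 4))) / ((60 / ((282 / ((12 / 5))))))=-51935 / 7962624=-0.01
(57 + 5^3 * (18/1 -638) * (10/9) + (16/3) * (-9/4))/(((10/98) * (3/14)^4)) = -291617046896/729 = -400023383.95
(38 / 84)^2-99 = -174275 / 1764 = -98.80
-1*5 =-5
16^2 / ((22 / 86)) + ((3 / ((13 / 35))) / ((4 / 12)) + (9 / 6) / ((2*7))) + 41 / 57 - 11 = 1014.78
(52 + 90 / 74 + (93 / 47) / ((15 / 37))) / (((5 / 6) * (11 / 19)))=57587556 / 478225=120.42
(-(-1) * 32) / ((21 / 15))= 160 / 7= 22.86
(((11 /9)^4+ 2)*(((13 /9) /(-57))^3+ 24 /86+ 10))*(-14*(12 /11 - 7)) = 1507583801805980990 /418970334802041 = 3598.31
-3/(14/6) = -9/7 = -1.29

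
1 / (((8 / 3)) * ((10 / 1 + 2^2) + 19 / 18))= 27 / 1084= 0.02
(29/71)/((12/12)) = 29/71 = 0.41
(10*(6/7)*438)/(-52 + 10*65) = 13140/2093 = 6.28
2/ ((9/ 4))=8/ 9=0.89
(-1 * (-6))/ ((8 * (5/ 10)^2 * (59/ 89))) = 267/ 59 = 4.53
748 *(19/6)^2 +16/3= 67555/9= 7506.11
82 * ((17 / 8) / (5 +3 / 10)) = 3485 / 106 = 32.88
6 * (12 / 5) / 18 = 4 / 5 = 0.80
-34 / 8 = -17 / 4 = -4.25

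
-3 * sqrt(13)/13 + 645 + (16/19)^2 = 233101/361- 3 * sqrt(13)/13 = 644.88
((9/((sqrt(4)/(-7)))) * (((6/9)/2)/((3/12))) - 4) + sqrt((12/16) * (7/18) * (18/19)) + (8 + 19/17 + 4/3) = -35.02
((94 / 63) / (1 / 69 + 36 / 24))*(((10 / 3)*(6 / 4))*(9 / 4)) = 11.08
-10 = -10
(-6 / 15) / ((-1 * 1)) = 0.40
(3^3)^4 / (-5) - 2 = -531451 / 5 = -106290.20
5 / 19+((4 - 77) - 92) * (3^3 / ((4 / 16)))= -338575 / 19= -17819.74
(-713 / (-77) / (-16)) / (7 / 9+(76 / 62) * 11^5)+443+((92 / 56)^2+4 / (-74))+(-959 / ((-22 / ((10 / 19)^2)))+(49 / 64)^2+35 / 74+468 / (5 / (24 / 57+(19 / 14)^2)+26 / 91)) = 7023811546985949166604099 / 10867166186810202271744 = 646.33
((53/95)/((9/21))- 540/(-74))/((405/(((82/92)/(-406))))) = -3717757/79760060100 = -0.00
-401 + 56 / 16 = -795 / 2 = -397.50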